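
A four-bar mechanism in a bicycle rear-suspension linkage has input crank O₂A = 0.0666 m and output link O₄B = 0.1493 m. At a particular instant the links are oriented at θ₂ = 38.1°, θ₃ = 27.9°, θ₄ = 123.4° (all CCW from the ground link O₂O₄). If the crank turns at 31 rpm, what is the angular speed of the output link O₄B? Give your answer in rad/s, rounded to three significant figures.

0.258

ω₂ = 3.246 rad/s (from 31 rpm).
Differentiating the loop-closure r₂e^{iθ₂}+r₃e^{iθ₃}=r₁+r₄e^{iθ₄} gives r₂ω₂e^{iθ₂}+r₃ω₃e^{iθ₃}=r₄ω₄e^{iθ₄}.
Eliminating the other unknown: ω₄ = r₂ω₂ sin(θ₂−θ₃) / [r₄ sin(θ₄−θ₃)].
Numerator sine = +0.17708; denominator sine = +0.99540.
Result = 0.0666·3.246·(+0.17708) / (0.1493·(+0.99540)) = +0.25763 rad/s; magnitude 0.25763 rad/s.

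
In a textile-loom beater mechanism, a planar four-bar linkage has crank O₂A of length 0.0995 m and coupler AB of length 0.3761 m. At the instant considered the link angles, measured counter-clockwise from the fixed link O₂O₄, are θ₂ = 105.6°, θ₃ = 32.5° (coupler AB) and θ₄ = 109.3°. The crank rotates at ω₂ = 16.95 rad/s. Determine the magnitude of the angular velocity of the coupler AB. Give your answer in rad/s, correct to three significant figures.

0.297

ω₂ = 16.95 rad/s
Differentiating the loop-closure r₂e^{iθ₂}+r₃e^{iθ₃}=r₁+r₄e^{iθ₄} gives r₂ω₂e^{iθ₂}+r₃ω₃e^{iθ₃}=r₄ω₄e^{iθ₄}.
Eliminating the other unknown: ω₃ = r₂ω₂ sin(θ₄−θ₂) / [r₃ sin(θ₃−θ₄)].
Numerator sine = +0.06453; denominator sine = -0.97358.
Result = 0.0995·16.95·(+0.06453) / (0.3761·(-0.97358)) = -0.29723 rad/s; magnitude 0.29723 rad/s.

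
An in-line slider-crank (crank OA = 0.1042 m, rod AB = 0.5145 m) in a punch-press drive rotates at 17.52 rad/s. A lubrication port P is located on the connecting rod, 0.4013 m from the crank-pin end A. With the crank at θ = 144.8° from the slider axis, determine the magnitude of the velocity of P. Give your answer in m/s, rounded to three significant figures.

ω = 17.52 rad/s.  Crank-pin speed |V_A| = rω = 1.8256 m/s, perpendicular to OA.
Rod angle: sinφ = −(r/L) sinθ ⇒ φ = -6.704°; ω_rod = −rω cosθ/√(L²−r²sin²θ) = +2.9194 rad/s.
V_P = V_A + ω_rod × AP, with AP = 0.4013 m along the rod.
Components: V_Px = −rω sinθ − a·ω_rod·sinφ = -0.91555 m/s;  V_Py = rω cosθ + a·ω_rod·cosφ = -0.32822 m/s.
|V_P| = √(V_Px² + V_Py²) = 0.97261 m/s.

0.973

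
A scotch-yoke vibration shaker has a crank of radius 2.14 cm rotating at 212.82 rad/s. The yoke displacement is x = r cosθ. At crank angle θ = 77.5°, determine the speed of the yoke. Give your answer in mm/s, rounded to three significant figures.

4450

ω = 212.8 rad/s
x = r cosθ ⇒ ẋ = −rω sinθ.
|v| = rω|sinθ| = 0.0214·212.8·|sin 77.5°| = 4.4464 m/s = 4446.4 mm/s.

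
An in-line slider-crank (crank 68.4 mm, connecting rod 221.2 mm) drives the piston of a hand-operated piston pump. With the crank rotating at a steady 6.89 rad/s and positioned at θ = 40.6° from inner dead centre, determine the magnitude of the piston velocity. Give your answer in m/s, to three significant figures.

ω = 6.89 rad/s
For an in-line slider-crank, x = r cosθ + √(L² − r² sin²θ), so v = −rω sinθ·[1 + r cosθ/√(L² − r² sin²θ)].
With r = 0.0684 m, L = 0.2212 m, θ = 40.6°: √(L² − r² sin²θ) = 0.21667 m.
v = −0.0684·6.89·0.65077·[1 + 0.0684·0.75927/0.21667] = -0.3802 m/s.
|v| = 0.3802 m/s.

0.380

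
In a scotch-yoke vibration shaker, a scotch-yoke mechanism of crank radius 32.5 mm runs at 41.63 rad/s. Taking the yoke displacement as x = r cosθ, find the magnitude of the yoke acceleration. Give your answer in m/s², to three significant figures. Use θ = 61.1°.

27.2

ω = 41.63 rad/s
x = r cosθ ⇒ ẍ = −rω² cosθ (ω constant).
|a| = rω²|cosθ| = 0.0325·(41.63)²·|cos 61.1°| = 27.221 m/s².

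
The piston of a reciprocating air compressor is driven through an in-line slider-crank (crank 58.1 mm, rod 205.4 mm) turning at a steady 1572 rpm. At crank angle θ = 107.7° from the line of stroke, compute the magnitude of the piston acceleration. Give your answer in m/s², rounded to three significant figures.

ω = 2π·1572/60 = 164.6 rad/s
x(θ) = r cosθ + √(L² − r² sin²θ); with ω constant, a = ω²·d²x/dθ².
d²x/dθ² = −r cosθ − r²(cos2θ)/√u − r⁴ sin²2θ/(4u^{3/2}),  u = L² − r² sin²θ = 0.0391256 m².
Substituting r = 0.0581 m, L = 0.2054 m, θ = 107.7°: d²x/dθ² = +0.031451 m.
a = ω²·d²x/dθ² = (164.6)²·(+0.031451) = +852.32 m/s²;  |a| = 852.32 m/s².

852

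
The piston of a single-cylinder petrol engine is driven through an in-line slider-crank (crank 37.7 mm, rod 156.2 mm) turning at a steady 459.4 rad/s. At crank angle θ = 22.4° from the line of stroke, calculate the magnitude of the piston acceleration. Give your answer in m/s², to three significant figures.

8740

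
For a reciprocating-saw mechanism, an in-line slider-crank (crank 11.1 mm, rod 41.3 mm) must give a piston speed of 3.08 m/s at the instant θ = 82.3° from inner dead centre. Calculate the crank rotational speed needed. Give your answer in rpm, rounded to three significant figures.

For an in-line slider-crank, |v_piston| = rω|sinθ|·[1 + r cosθ/√(L² − r² sin²θ)].
With r = 0.0111 m, L = 0.0413 m, θ = 82.3°: the bracketed kinematic factor |dx/dθ| = 0.011411 m.
ω = v/|dx/dθ| = 3.08/0.011411 = 269.92 rad/s.
N = 60ω/(2π) = 2577.5 rpm.

2580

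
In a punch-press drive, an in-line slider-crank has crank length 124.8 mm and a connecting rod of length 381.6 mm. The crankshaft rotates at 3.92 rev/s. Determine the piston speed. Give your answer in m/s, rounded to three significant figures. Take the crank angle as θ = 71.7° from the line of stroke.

3.23

ω = 2π·3.92 = 24.63 rad/s
For an in-line slider-crank, x = r cosθ + √(L² − r² sin²θ), so v = −rω sinθ·[1 + r cosθ/√(L² − r² sin²θ)].
With r = 0.1248 m, L = 0.3816 m, θ = 71.7°: √(L² − r² sin²θ) = 0.36274 m.
v = −0.1248·24.63·0.94943·[1 + 0.1248·0.31399/0.36274] = -3.2336 m/s.
|v| = 3.2336 m/s.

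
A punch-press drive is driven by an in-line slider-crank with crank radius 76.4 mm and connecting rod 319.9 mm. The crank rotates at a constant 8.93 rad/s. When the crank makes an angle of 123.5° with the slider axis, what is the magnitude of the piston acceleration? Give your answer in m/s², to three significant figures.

3.92

ω = 8.93 rad/s
x(θ) = r cosθ + √(L² − r² sin²θ); with ω constant, a = ω²·d²x/dθ².
d²x/dθ² = −r cosθ − r²(cos2θ)/√u − r⁴ sin²2θ/(4u^{3/2}),  u = L² − r² sin²θ = 0.0982772 m².
Substituting r = 0.0764 m, L = 0.3199 m, θ = 123.5°: d²x/dθ² = +0.049209 m.
a = ω²·d²x/dθ² = (8.93)²·(+0.049209) = +3.9242 m/s²;  |a| = 3.9242 m/s².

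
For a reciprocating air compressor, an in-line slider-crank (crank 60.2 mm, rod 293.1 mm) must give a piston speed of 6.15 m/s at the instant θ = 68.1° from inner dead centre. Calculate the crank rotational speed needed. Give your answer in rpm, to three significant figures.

975

For an in-line slider-crank, |v_piston| = rω|sinθ|·[1 + r cosθ/√(L² − r² sin²θ)].
With r = 0.0602 m, L = 0.2931 m, θ = 68.1°: the bracketed kinematic factor |dx/dθ| = 0.060215 m.
ω = v/|dx/dθ| = 6.15/0.060215 = 102.13 rad/s.
N = 60ω/(2π) = 975.31 rpm.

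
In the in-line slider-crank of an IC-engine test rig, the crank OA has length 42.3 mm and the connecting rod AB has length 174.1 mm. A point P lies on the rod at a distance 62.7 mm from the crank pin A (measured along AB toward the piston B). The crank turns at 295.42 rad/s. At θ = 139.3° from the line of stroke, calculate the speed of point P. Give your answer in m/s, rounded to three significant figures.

9.72

ω = 295.4 rad/s.  Crank-pin speed |V_A| = rω = 12.496 m/s, perpendicular to OA.
Rod angle: sinφ = −(r/L) sinθ ⇒ φ = -9.116°; ω_rod = −rω cosθ/√(L²−r²sin²θ) = +55.112 rad/s.
V_P = V_A + ω_rod × AP, with AP = 0.0627 m along the rod.
Components: V_Px = −rω sinθ − a·ω_rod·sinφ = -7.6013 m/s;  V_Py = rω cosθ + a·ω_rod·cosφ = -6.062 m/s.
|V_P| = √(V_Px² + V_Py²) = 9.7225 m/s.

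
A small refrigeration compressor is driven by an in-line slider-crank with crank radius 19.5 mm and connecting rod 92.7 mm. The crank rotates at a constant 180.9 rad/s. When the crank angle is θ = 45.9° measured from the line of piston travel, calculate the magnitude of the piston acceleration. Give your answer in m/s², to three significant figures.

441

ω = 180.9 rad/s
x(θ) = r cosθ + √(L² − r² sin²θ); with ω constant, a = ω²·d²x/dθ².
d²x/dθ² = −r cosθ − r²(cos2θ)/√u − r⁴ sin²2θ/(4u^{3/2}),  u = L² − r² sin²θ = 0.00839719 m².
Substituting r = 0.0195 m, L = 0.0927 m, θ = 45.9°: d²x/dθ² = -0.013487 m.
a = ω²·d²x/dθ² = (180.9)²·(-0.013487) = -441.36 m/s²;  |a| = 441.36 m/s².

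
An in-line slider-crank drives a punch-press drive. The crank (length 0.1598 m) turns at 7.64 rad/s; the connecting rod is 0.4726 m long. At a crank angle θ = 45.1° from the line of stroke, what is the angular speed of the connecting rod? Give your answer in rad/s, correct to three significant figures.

ω = 7.64 rad/s
The rod makes angle φ with the slider axis where L sinφ = r sinθ; differentiating, L cosφ·φ̇ = r ω cosθ.
L cosφ = √(L² − r² sin²θ) = 0.45884 m.
|ω_rod| = r ω |cosθ| / √(L² − r² sin²θ) = 0.1598·7.64·0.70587/0.45884 = 1.8782 rad/s.

1.88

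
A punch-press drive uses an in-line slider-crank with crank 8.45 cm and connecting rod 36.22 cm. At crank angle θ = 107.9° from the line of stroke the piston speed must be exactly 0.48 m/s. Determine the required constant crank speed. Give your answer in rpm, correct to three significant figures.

61.5

For an in-line slider-crank, |v_piston| = rω|sinθ|·[1 + r cosθ/√(L² − r² sin²θ)].
With r = 0.0845 m, L = 0.3622 m, θ = 107.9°: the bracketed kinematic factor |dx/dθ| = 0.074496 m.
ω = v/|dx/dθ| = 0.48/0.074496 = 6.4433 rad/s.
N = 60ω/(2π) = 61.529 rpm.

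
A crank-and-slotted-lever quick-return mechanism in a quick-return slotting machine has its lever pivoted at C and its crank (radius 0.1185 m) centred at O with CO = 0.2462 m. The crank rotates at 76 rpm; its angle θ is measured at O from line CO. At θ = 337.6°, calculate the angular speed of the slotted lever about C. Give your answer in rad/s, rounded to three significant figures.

2.54

ω = 7.959 rad/s (from 76 rpm).
Crank pin A relative to C: A = (d + r cosθ, r sinθ); lever angle φ = atan2(r sinθ, d + r cosθ).
Differentiating tanφ: φ̇ = rω(d cosθ + r)/(d² + r² + 2dr cosθ).
d² + r² + 2dr cosθ = |CA|² = 0.128603 m²;  d cosθ + r = +0.34612 m.
|ω_lever| = |0.1185·7.959·+0.34612| / 0.128603 = 2.5383 rad/s.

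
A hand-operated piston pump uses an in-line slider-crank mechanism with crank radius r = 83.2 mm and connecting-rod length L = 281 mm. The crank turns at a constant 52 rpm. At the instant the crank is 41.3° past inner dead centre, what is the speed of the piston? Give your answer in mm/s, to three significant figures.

367

ω = 2π·52/60 = 5.445 rad/s
For an in-line slider-crank, x = r cosθ + √(L² − r² sin²θ), so v = −rω sinθ·[1 + r cosθ/√(L² − r² sin²θ)].
With r = 0.0832 m, L = 0.281 m, θ = 41.3°: √(L² − r² sin²θ) = 0.27558 m.
v = −0.0832·5.445·0.66000·[1 + 0.0832·0.75126/0.27558] = -0.36684 m/s.
|v| = 0.36684 m/s = 366.84 mm/s.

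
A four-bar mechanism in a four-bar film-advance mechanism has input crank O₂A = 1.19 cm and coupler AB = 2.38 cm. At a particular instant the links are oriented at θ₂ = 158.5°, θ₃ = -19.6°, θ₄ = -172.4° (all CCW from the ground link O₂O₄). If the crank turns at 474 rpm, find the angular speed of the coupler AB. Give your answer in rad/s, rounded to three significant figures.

ω₂ = 49.64 rad/s (from 474 rpm).
Differentiating the loop-closure r₂e^{iθ₂}+r₃e^{iθ₃}=r₁+r₄e^{iθ₄} gives r₂ω₂e^{iθ₂}+r₃ω₃e^{iθ₃}=r₄ω₄e^{iθ₄}.
Eliminating the other unknown: ω₃ = r₂ω₂ sin(θ₄−θ₂) / [r₃ sin(θ₃−θ₄)].
Numerator sine = +0.48634; denominator sine = +0.45710.
Result = 0.0119·49.64·(+0.48634) / (0.0238·(+0.45710)) = +26.406 rad/s; magnitude 26.406 rad/s.

26.4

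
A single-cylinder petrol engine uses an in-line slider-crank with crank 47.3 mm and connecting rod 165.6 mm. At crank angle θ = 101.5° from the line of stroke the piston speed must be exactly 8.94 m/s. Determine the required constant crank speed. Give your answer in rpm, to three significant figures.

1960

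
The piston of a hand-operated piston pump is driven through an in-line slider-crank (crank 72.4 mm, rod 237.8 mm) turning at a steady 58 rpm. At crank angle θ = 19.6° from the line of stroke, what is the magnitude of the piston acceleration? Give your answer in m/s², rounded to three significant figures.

3.16

ω = 2π·58/60 = 6.074 rad/s
x(θ) = r cosθ + √(L² − r² sin²θ); with ω constant, a = ω²·d²x/dθ².
d²x/dθ² = −r cosθ − r²(cos2θ)/√u − r⁴ sin²2θ/(4u^{3/2}),  u = L² − r² sin²θ = 0.055959 m².
Substituting r = 0.0724 m, L = 0.2378 m, θ = 19.6°: d²x/dθ² = -0.085584 m.
a = ω²·d²x/dθ² = (6.074)²·(-0.085584) = -3.1572 m/s²;  |a| = 3.1572 m/s².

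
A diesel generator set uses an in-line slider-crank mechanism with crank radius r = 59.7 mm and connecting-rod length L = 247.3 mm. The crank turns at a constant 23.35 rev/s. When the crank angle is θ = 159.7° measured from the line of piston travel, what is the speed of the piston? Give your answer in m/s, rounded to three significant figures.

ω = 2π·23.4 = 146.7 rad/s
For an in-line slider-crank, x = r cosθ + √(L² − r² sin²θ), so v = −rω sinθ·[1 + r cosθ/√(L² − r² sin²θ)].
With r = 0.0597 m, L = 0.2473 m, θ = 159.7°: √(L² − r² sin²θ) = 0.24643 m.
v = −0.0597·146.7·0.34694·[1 + 0.0597·-0.93789/0.24643] = -2.3483 m/s.
|v| = 2.3483 m/s.

2.35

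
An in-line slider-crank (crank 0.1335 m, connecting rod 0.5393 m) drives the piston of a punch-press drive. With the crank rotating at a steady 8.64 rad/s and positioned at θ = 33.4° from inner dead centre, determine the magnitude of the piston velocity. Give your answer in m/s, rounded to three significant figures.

0.767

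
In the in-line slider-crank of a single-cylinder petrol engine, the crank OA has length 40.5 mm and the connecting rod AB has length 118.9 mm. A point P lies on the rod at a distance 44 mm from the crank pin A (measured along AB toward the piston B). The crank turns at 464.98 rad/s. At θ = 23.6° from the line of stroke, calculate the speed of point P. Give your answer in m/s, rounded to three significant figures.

13.7

ω = 465 rad/s.  Crank-pin speed |V_A| = rω = 18.832 m/s, perpendicular to OA.
Rod angle: sinφ = −(r/L) sinθ ⇒ φ = -7.838°; ω_rod = −rω cosθ/√(L²−r²sin²θ) = -146.5 rad/s.
V_P = V_A + ω_rod × AP, with AP = 0.044 m along the rod.
Components: V_Px = −rω sinθ − a·ω_rod·sinφ = -8.4183 m/s;  V_Py = rω cosθ + a·ω_rod·cosφ = +10.871 m/s.
|V_P| = √(V_Px² + V_Py²) = 13.749 m/s.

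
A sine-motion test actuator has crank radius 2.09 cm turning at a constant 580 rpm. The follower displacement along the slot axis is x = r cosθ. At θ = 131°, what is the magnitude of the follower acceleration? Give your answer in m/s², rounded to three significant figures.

ω = 60.74 rad/s (from 580 rpm).
x = r cosθ ⇒ ẍ = −rω² cosθ (ω constant).
|a| = rω²|cosθ| = 0.0209·(60.74)²·|cos 131°| = 50.583 m/s².

50.6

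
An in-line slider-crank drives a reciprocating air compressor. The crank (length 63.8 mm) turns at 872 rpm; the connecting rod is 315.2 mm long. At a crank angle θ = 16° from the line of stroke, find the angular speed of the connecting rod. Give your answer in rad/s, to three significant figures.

ω = 91.32 rad/s (converted from 872 rpm).
The rod makes angle φ with the slider axis where L sinφ = r sinθ; differentiating, L cosφ·φ̇ = r ω cosθ.
L cosφ = √(L² − r² sin²θ) = 0.31471 m.
|ω_rod| = r ω |cosθ| / √(L² − r² sin²θ) = 0.0638·91.32·0.96126/0.31471 = 17.795 rad/s.

17.8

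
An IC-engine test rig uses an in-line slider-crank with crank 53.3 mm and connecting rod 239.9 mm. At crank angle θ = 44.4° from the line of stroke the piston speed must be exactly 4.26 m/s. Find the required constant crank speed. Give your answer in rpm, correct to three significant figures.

940

For an in-line slider-crank, |v_piston| = rω|sinθ|·[1 + r cosθ/√(L² − r² sin²θ)].
With r = 0.0533 m, L = 0.2399 m, θ = 44.4°: the bracketed kinematic factor |dx/dθ| = 0.043285 m.
ω = v/|dx/dθ| = 4.26/0.043285 = 98.418 rad/s.
N = 60ω/(2π) = 939.83 rpm.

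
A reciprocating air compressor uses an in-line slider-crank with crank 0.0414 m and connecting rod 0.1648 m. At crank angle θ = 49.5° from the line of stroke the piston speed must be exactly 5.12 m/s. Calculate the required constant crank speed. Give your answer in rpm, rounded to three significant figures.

1330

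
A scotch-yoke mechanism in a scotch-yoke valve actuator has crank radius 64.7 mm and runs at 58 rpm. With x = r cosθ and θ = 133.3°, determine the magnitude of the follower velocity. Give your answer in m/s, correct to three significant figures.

0.286

ω = 6.074 rad/s (from 58 rpm).
x = r cosθ ⇒ ẋ = −rω sinθ.
|v| = rω|sinθ| = 0.0647·6.074·|sin 133.3°| = 0.28599 m/s.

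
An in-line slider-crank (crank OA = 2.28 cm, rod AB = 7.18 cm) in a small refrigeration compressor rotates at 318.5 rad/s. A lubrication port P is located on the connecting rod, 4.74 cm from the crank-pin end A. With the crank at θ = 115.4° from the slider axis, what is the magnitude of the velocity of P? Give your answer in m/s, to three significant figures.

ω = 318.5 rad/s.  Crank-pin speed |V_A| = rω = 7.2618 m/s, perpendicular to OA.
Rod angle: sinφ = −(r/L) sinθ ⇒ φ = -16.670°; ω_rod = −rω cosθ/√(L²−r²sin²θ) = +45.285 rad/s.
V_P = V_A + ω_rod × AP, with AP = 0.0474 m along the rod.
Components: V_Px = −rω sinθ − a·ω_rod·sinφ = -5.9441 m/s;  V_Py = rω cosθ + a·ω_rod·cosφ = -1.0585 m/s.
|V_P| = √(V_Px² + V_Py²) = 6.0376 m/s.

6.04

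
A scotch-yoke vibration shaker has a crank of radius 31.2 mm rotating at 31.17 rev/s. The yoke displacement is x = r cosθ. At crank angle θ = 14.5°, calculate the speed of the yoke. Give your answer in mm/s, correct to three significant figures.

ω = 195.8 rad/s (from 31.17 rev/s).
x = r cosθ ⇒ ẋ = −rω sinθ.
|v| = rω|sinθ| = 0.0312·195.8·|sin 14.5°| = 1.5299 m/s = 1529.9 mm/s.

1530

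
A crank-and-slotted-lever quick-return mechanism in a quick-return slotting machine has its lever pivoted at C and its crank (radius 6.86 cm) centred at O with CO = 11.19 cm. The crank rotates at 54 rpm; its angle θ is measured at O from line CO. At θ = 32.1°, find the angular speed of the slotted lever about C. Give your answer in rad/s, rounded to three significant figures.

2.10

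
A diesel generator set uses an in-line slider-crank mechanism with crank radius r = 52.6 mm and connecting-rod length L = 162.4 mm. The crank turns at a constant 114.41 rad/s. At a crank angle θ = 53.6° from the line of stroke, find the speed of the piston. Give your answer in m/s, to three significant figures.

ω = 114.4 rad/s
For an in-line slider-crank, x = r cosθ + √(L² − r² sin²θ), so v = −rω sinθ·[1 + r cosθ/√(L² − r² sin²θ)].
With r = 0.0526 m, L = 0.1624 m, θ = 53.6°: √(L² − r² sin²θ) = 0.15678 m.
v = −0.0526·114.4·0.80489·[1 + 0.0526·0.59342/0.15678] = -5.8082 m/s.
|v| = 5.8082 m/s.

5.81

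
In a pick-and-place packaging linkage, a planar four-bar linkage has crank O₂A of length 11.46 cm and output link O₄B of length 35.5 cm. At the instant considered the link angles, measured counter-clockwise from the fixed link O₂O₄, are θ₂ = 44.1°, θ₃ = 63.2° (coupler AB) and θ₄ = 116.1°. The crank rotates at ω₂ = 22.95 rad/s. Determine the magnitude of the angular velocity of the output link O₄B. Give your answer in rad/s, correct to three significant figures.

3.04

ω₂ = 22.95 rad/s
Differentiating the loop-closure r₂e^{iθ₂}+r₃e^{iθ₃}=r₁+r₄e^{iθ₄} gives r₂ω₂e^{iθ₂}+r₃ω₃e^{iθ₃}=r₄ω₄e^{iθ₄}.
Eliminating the other unknown: ω₄ = r₂ω₂ sin(θ₂−θ₃) / [r₄ sin(θ₄−θ₃)].
Numerator sine = -0.32722; denominator sine = +0.79758.
Result = 0.1146·22.95·(-0.32722) / (0.355·(+0.79758)) = -3.0395 rad/s; magnitude 3.0395 rad/s.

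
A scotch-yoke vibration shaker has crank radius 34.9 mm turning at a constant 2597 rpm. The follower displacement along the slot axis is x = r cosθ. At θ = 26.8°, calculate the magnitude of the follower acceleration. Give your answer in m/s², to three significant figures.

2300

ω = 272 rad/s (from 2597 rpm).
x = r cosθ ⇒ ẍ = −rω² cosθ (ω constant).
|a| = rω²|cosθ| = 0.0349·(272)²·|cos 26.8°| = 2304 m/s².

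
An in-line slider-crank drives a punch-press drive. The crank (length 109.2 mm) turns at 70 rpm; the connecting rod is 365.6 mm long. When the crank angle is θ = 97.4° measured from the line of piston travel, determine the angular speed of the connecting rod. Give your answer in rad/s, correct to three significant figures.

0.295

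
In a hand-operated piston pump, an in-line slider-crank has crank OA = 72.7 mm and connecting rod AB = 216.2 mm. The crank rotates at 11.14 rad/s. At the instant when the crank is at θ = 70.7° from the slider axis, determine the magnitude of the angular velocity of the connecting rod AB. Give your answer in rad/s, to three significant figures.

1.31

ω = 11.14 rad/s
The rod makes angle φ with the slider axis where L sinφ = r sinθ; differentiating, L cosφ·φ̇ = r ω cosθ.
L cosφ = √(L² − r² sin²θ) = 0.20502 m.
|ω_rod| = r ω |cosθ| / √(L² − r² sin²θ) = 0.0727·11.14·0.33051/0.20502 = 1.3056 rad/s.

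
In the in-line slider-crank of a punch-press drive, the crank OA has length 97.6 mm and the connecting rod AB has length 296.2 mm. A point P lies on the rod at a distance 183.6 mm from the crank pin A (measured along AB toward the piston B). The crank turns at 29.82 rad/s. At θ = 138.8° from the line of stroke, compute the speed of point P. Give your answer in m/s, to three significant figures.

1.82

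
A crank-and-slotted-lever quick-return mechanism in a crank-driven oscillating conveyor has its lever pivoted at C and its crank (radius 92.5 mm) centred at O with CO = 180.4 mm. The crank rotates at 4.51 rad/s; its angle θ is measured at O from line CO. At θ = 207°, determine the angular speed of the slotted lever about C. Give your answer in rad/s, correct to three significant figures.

2.51

ω = 4.51 rad/s
Crank pin A relative to C: A = (d + r cosθ, r sinθ); lever angle φ = atan2(r sinθ, d + r cosθ).
Differentiating tanφ: φ̇ = rω(d cosθ + r)/(d² + r² + 2dr cosθ).
d² + r² + 2dr cosθ = |CA|² = 0.011364 m²;  d cosθ + r = -0.068238 m.
|ω_lever| = |0.0925·4.51·-0.068238| / 0.011364 = 2.505 rad/s.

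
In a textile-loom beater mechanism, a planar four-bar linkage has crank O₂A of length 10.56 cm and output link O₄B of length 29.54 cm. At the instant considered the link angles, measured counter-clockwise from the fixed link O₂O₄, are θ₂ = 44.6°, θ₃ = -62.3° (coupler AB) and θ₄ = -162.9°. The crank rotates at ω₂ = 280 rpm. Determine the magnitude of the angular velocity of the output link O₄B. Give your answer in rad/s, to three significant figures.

10.2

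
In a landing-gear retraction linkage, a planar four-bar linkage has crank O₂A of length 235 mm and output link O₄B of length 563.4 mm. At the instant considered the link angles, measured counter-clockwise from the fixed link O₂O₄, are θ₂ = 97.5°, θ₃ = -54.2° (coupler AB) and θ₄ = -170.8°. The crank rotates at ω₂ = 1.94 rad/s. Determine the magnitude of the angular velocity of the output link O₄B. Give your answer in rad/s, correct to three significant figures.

ω₂ = 1.94 rad/s
Differentiating the loop-closure r₂e^{iθ₂}+r₃e^{iθ₃}=r₁+r₄e^{iθ₄} gives r₂ω₂e^{iθ₂}+r₃ω₃e^{iθ₃}=r₄ω₄e^{iθ₄}.
Eliminating the other unknown: ω₄ = r₂ω₂ sin(θ₂−θ₃) / [r₄ sin(θ₄−θ₃)].
Numerator sine = +0.47409; denominator sine = -0.89415.
Result = 0.235·1.94·(+0.47409) / (0.5634·(-0.89415)) = -0.42904 rad/s; magnitude 0.42904 rad/s.

0.429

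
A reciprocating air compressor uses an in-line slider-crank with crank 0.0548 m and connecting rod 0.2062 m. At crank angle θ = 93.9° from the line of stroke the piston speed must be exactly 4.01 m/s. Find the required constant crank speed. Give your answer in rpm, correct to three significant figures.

714

For an in-line slider-crank, |v_piston| = rω|sinθ|·[1 + r cosθ/√(L² − r² sin²θ)].
With r = 0.0548 m, L = 0.2062 m, θ = 93.9°: the bracketed kinematic factor |dx/dθ| = 0.053648 m.
ω = v/|dx/dθ| = 4.01/0.053648 = 74.746 rad/s.
N = 60ω/(2π) = 713.77 rpm.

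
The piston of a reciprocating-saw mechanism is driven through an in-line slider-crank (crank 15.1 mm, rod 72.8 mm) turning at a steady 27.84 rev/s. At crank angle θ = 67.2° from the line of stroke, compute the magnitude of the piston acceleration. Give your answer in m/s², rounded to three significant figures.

111

ω = 2π·27.8 = 174.9 rad/s
x(θ) = r cosθ + √(L² − r² sin²θ); with ω constant, a = ω²·d²x/dθ².
d²x/dθ² = −r cosθ − r²(cos2θ)/√u − r⁴ sin²2θ/(4u^{3/2}),  u = L² − r² sin²θ = 0.00510607 m².
Substituting r = 0.0151 m, L = 0.0728 m, θ = 67.2°: d²x/dθ² = -0.0036371 m.
a = ω²·d²x/dθ² = (174.9)²·(-0.0036371) = -111.29 m/s²;  |a| = 111.29 m/s².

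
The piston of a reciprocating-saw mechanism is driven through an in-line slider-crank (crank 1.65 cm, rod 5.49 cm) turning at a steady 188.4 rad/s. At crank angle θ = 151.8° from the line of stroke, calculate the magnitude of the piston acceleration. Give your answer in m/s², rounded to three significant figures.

ω = 188.4 rad/s
x(θ) = r cosθ + √(L² − r² sin²θ); with ω constant, a = ω²·d²x/dθ².
d²x/dθ² = −r cosθ − r²(cos2θ)/√u − r⁴ sin²2θ/(4u^{3/2}),  u = L² − r² sin²θ = 0.00295322 m².
Substituting r = 0.0165 m, L = 0.0549 m, θ = 151.8°: d²x/dθ² = +0.011689 m.
a = ω²·d²x/dθ² = (188.4)²·(+0.011689) = +414.9 m/s²;  |a| = 414.9 m/s².

415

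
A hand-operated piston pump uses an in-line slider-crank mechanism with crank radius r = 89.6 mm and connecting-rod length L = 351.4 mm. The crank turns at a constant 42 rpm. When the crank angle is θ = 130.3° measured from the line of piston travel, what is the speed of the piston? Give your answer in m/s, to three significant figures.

0.250

ω = 2π·42/60 = 4.398 rad/s
For an in-line slider-crank, x = r cosθ + √(L² − r² sin²θ), so v = −rω sinθ·[1 + r cosθ/√(L² − r² sin²θ)].
With r = 0.0896 m, L = 0.3514 m, θ = 130.3°: √(L² − r² sin²θ) = 0.34469 m.
v = −0.0896·4.398·0.76267·[1 + 0.0896·-0.64679/0.34469] = -0.25002 m/s.
|v| = 0.25002 m/s.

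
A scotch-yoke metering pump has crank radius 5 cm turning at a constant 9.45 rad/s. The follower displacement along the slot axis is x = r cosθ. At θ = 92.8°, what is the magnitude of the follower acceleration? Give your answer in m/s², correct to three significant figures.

0.218

ω = 9.45 rad/s
x = r cosθ ⇒ ẍ = −rω² cosθ (ω constant).
|a| = rω²|cosθ| = 0.05·(9.45)²·|cos 92.8°| = 0.21812 m/s².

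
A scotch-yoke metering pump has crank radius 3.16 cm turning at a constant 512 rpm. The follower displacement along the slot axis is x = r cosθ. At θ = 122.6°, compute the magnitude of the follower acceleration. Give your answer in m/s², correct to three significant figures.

48.9

ω = 53.62 rad/s (from 512 rpm).
x = r cosθ ⇒ ẍ = −rω² cosθ (ω constant).
|a| = rω²|cosθ| = 0.0316·(53.62)²·|cos 122.6°| = 48.943 m/s².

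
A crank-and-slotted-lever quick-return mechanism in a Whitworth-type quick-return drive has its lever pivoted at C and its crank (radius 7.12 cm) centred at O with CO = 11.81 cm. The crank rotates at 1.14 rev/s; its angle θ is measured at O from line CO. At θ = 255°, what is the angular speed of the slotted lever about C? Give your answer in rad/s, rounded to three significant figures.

ω = 7.163 rad/s (from 1.14 rev/s).
Crank pin A relative to C: A = (d + r cosθ, r sinθ); lever angle φ = atan2(r sinθ, d + r cosθ).
Differentiating tanφ: φ̇ = rω(d cosθ + r)/(d² + r² + 2dr cosθ).
d² + r² + 2dr cosθ = |CA|² = 0.0146644 m²;  d cosθ + r = +0.040633 m.
|ω_lever| = |0.0712·7.163·+0.040633| / 0.0146644 = 1.4131 rad/s.

1.41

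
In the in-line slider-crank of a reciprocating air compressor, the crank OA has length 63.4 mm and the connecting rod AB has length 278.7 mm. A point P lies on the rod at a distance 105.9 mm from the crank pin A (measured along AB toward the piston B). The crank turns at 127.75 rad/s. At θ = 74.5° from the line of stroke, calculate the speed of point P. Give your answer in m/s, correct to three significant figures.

8.10

ω = 127.8 rad/s.  Crank-pin speed |V_A| = rω = 8.0993 m/s, perpendicular to OA.
Rod angle: sinφ = −(r/L) sinθ ⇒ φ = -12.663°; ω_rod = −rω cosθ/√(L²−r²sin²θ) = -7.9599 rad/s.
V_P = V_A + ω_rod × AP, with AP = 0.1059 m along the rod.
Components: V_Px = −rω sinθ − a·ω_rod·sinφ = -7.9896 m/s;  V_Py = rω cosθ + a·ω_rod·cosφ = +1.342 m/s.
|V_P| = √(V_Px² + V_Py²) = 8.1015 m/s.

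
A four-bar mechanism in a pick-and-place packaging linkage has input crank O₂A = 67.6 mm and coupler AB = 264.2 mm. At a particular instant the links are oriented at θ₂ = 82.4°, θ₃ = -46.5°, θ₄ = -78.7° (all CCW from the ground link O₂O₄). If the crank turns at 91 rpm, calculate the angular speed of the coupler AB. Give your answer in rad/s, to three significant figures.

1.48

ω₂ = 9.529 rad/s (from 91 rpm).
Differentiating the loop-closure r₂e^{iθ₂}+r₃e^{iθ₃}=r₁+r₄e^{iθ₄} gives r₂ω₂e^{iθ₂}+r₃ω₃e^{iθ₃}=r₄ω₄e^{iθ₄}.
Eliminating the other unknown: ω₃ = r₂ω₂ sin(θ₄−θ₂) / [r₃ sin(θ₃−θ₄)].
Numerator sine = -0.32392; denominator sine = +0.53288.
Result = 0.0676·9.529·(-0.32392) / (0.2642·(+0.53288)) = -1.4821 rad/s; magnitude 1.4821 rad/s.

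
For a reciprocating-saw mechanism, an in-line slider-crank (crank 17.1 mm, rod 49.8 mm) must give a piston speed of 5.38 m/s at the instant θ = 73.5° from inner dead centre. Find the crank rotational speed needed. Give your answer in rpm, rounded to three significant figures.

For an in-line slider-crank, |v_piston| = rω|sinθ|·[1 + r cosθ/√(L² − r² sin²θ)].
With r = 0.0171 m, L = 0.0498 m, θ = 73.5°: the bracketed kinematic factor |dx/dθ| = 0.018089 m.
ω = v/|dx/dθ| = 5.38/0.018089 = 297.42 rad/s.
N = 60ω/(2π) = 2840.1 rpm.

2840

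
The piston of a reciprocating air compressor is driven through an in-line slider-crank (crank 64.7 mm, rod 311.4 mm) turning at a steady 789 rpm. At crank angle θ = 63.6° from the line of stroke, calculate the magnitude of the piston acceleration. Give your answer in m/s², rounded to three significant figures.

ω = 2π·789/60 = 82.62 rad/s
x(θ) = r cosθ + √(L² − r² sin²θ); with ω constant, a = ω²·d²x/dθ².
d²x/dθ² = −r cosθ − r²(cos2θ)/√u − r⁴ sin²2θ/(4u^{3/2}),  u = L² − r² sin²θ = 0.0936115 m².
Substituting r = 0.0647 m, L = 0.3114 m, θ = 63.6°: d²x/dθ² = -0.020593 m.
a = ω²·d²x/dθ² = (82.62)²·(-0.020593) = -140.58 m/s²;  |a| = 140.58 m/s².

141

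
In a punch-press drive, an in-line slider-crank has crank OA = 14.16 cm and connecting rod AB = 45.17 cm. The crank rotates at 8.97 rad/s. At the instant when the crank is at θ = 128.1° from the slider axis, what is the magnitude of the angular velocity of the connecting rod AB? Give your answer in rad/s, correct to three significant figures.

1.79

ω = 8.97 rad/s
The rod makes angle φ with the slider axis where L sinφ = r sinθ; differentiating, L cosφ·φ̇ = r ω cosθ.
L cosφ = √(L² − r² sin²θ) = 0.43774 m.
|ω_rod| = r ω |cosθ| / √(L² − r² sin²θ) = 0.1416·8.97·0.61704/0.43774 = 1.7904 rad/s.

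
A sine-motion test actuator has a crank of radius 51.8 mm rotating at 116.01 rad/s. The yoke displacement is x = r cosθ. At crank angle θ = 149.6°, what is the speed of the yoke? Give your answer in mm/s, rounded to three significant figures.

3040

ω = 116 rad/s
x = r cosθ ⇒ ẋ = −rω sinθ.
|v| = rω|sinθ| = 0.0518·116·|sin 149.6°| = 3.0409 m/s = 3040.9 mm/s.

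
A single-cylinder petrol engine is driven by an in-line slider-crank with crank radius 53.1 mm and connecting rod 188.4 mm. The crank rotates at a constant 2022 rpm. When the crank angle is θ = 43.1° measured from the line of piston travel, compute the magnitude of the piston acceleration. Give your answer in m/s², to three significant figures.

1800

ω = 2π·2022/60 = 211.7 rad/s
x(θ) = r cosθ + √(L² − r² sin²θ); with ω constant, a = ω²·d²x/dθ².
d²x/dθ² = −r cosθ − r²(cos2θ)/√u − r⁴ sin²2θ/(4u^{3/2}),  u = L² − r² sin²θ = 0.0341782 m².
Substituting r = 0.0531 m, L = 0.1884 m, θ = 43.1°: d²x/dθ² = -0.040096 m.
a = ω²·d²x/dθ² = (211.7)²·(-0.040096) = -1797.7 m/s²;  |a| = 1797.7 m/s².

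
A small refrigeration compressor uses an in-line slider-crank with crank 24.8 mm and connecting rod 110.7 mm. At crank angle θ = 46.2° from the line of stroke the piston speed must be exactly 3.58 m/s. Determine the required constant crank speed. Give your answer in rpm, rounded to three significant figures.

1650

For an in-line slider-crank, |v_piston| = rω|sinθ|·[1 + r cosθ/√(L² − r² sin²θ)].
With r = 0.0248 m, L = 0.1107 m, θ = 46.2°: the bracketed kinematic factor |dx/dθ| = 0.020712 m.
ω = v/|dx/dθ| = 3.58/0.020712 = 172.85 rad/s.
N = 60ω/(2π) = 1650.5 rpm.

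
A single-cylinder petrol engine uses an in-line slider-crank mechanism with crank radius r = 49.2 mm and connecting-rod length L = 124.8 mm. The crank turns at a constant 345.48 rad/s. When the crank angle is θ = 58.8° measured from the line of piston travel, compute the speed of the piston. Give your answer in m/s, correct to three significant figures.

ω = 345.5 rad/s
For an in-line slider-crank, x = r cosθ + √(L² − r² sin²θ), so v = −rω sinθ·[1 + r cosθ/√(L² − r² sin²θ)].
With r = 0.0492 m, L = 0.1248 m, θ = 58.8°: √(L² − r² sin²θ) = 0.11749 m.
v = −0.0492·345.5·0.85536·[1 + 0.0492·0.51803/0.11749] = -17.693 m/s.
|v| = 17.693 m/s.

17.7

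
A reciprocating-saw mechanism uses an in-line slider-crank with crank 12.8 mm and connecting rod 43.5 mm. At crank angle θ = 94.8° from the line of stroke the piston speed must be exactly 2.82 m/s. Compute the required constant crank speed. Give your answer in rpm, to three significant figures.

2170

For an in-line slider-crank, |v_piston| = rω|sinθ|·[1 + r cosθ/√(L² − r² sin²θ)].
With r = 0.0128 m, L = 0.0435 m, θ = 94.8°: the bracketed kinematic factor |dx/dθ| = 0.012427 m.
ω = v/|dx/dθ| = 2.82/0.012427 = 226.93 rad/s.
N = 60ω/(2π) = 2167 rpm.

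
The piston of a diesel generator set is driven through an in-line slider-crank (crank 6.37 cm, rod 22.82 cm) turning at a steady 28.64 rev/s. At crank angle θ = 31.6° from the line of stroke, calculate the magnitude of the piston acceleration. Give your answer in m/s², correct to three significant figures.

ω = 2π·28.6 = 180 rad/s
x(θ) = r cosθ + √(L² − r² sin²θ); with ω constant, a = ω²·d²x/dθ².
d²x/dθ² = −r cosθ − r²(cos2θ)/√u − r⁴ sin²2θ/(4u^{3/2}),  u = L² − r² sin²θ = 0.0509612 m².
Substituting r = 0.0637 m, L = 0.2282 m, θ = 31.6°: d²x/dθ² = -0.062644 m.
a = ω²·d²x/dθ² = (180)²·(-0.062644) = -2028.6 m/s²;  |a| = 2028.6 m/s².

2030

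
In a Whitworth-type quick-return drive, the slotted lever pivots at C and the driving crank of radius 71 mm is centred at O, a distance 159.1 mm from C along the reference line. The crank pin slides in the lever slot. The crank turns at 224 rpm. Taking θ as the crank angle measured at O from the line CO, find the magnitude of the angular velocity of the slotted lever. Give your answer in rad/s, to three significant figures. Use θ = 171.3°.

ω = 23.46 rad/s (from 224 rpm).
Crank pin A relative to C: A = (d + r cosθ, r sinθ); lever angle φ = atan2(r sinθ, d + r cosθ).
Differentiating tanφ: φ̇ = rω(d cosθ + r)/(d² + r² + 2dr cosθ).
d² + r² + 2dr cosθ = |CA|² = 0.00802156 m²;  d cosθ + r = -0.086269 m.
|ω_lever| = |0.071·23.46·-0.086269| / 0.00802156 = 17.912 rad/s.

17.9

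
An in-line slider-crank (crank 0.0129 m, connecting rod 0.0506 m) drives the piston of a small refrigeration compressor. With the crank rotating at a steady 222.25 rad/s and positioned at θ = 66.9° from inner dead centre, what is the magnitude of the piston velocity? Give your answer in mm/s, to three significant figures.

2910

ω = 222.2 rad/s
For an in-line slider-crank, x = r cosθ + √(L² − r² sin²θ), so v = −rω sinθ·[1 + r cosθ/√(L² − r² sin²θ)].
With r = 0.0129 m, L = 0.0506 m, θ = 66.9°: √(L² − r² sin²θ) = 0.049189 m.
v = −0.0129·222.2·0.91982·[1 + 0.0129·0.39234/0.049189] = -2.9085 m/s.
|v| = 2.9085 m/s = 2908.5 mm/s.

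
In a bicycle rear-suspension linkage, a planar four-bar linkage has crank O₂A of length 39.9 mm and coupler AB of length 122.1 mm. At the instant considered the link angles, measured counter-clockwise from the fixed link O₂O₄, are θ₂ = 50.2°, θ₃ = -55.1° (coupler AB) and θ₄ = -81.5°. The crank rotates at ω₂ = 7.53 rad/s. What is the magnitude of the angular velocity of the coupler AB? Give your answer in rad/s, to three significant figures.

4.13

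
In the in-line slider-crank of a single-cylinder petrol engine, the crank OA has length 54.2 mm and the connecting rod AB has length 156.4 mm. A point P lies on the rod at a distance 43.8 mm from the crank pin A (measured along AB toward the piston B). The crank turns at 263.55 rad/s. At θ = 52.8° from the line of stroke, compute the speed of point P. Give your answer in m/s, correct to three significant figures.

ω = 263.6 rad/s.  Crank-pin speed |V_A| = rω = 14.284 m/s, perpendicular to OA.
Rod angle: sinφ = −(r/L) sinθ ⇒ φ = -16.024°; ω_rod = −rω cosθ/√(L²−r²sin²θ) = -57.452 rad/s.
V_P = V_A + ω_rod × AP, with AP = 0.0438 m along the rod.
Components: V_Px = −rω sinθ − a·ω_rod·sinφ = -12.073 m/s;  V_Py = rω cosθ + a·ω_rod·cosφ = +6.2177 m/s.
|V_P| = √(V_Px² + V_Py²) = 13.58 m/s.

13.6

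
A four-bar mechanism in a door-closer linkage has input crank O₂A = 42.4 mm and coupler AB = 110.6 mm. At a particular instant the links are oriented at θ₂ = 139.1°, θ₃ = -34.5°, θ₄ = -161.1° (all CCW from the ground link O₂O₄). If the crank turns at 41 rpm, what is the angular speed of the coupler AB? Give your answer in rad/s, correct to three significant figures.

1.77

ω₂ = 4.294 rad/s (from 41 rpm).
Differentiating the loop-closure r₂e^{iθ₂}+r₃e^{iθ₃}=r₁+r₄e^{iθ₄} gives r₂ω₂e^{iθ₂}+r₃ω₃e^{iθ₃}=r₄ω₄e^{iθ₄}.
Eliminating the other unknown: ω₃ = r₂ω₂ sin(θ₄−θ₂) / [r₃ sin(θ₃−θ₄)].
Numerator sine = +0.86427; denominator sine = +0.80282.
Result = 0.0424·4.294·(+0.86427) / (0.1106·(+0.80282)) = +1.772 rad/s; magnitude 1.772 rad/s.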